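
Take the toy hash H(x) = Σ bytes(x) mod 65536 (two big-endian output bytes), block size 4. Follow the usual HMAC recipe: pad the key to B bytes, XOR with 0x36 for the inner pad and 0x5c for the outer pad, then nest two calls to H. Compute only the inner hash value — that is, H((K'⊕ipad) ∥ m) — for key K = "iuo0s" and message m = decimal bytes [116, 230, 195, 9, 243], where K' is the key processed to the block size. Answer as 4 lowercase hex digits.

0482

Key "iuo0s" = 69 75 6f 30 73 is 5 bytes > B = 4, so hash it first: H(key) = 01 f0, then zero-pad to 4 bytes: K' = 01 f0 00 00.
K' ⊕ ipad = 37 c6 36 36.
Inner input = 37 c6 36 36 ∥ 74 e6 c3 09 f3.
Inner hash: sum = 55+198+54+54+116+230+195+9+243 = 1154 → 04 82.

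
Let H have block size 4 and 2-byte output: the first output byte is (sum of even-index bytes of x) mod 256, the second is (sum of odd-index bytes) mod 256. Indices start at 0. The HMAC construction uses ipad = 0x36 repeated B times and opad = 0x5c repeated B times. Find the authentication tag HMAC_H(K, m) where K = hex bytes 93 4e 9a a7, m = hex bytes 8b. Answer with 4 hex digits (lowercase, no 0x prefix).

Key hex bytes 93 4e 9a a7 is exactly B = 4 bytes: K' = 93 4e 9a a7.
K' ⊕ ipad = a5 78 ac 91.  K' ⊕ opad = cf 12 c6 fb.
Inner input = (K'⊕ipad) ∥ m = a5 78 ac 91 ∥ 8b.
Inner hash: even-index sum = 476 mod 256 = 220; odd-index sum = 265 mod 256 = 9 → dc 09.
Outer input = (K'⊕opad) ∥ inner = cf 12 c6 fb ∥ dc 09.
Outer hash (tag): even-index sum = 625 mod 256 = 113; odd-index sum = 278 mod 256 = 22 → 71 16.

7116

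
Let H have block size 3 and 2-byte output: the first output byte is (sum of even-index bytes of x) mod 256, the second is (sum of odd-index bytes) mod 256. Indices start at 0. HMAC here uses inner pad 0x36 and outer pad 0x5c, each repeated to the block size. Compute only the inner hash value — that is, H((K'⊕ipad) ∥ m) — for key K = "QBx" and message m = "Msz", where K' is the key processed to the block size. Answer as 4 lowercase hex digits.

Key "QBx" = 51 42 78 is exactly B = 3 bytes: K' = 51 42 78.
K' ⊕ ipad = 67 74 4e.
Inner input = 67 74 4e ∥ 4d 73 7a.
Inner hash: even-index sum = 296 mod 256 = 40; odd-index sum = 315 mod 256 = 59 → 28 3b.

283b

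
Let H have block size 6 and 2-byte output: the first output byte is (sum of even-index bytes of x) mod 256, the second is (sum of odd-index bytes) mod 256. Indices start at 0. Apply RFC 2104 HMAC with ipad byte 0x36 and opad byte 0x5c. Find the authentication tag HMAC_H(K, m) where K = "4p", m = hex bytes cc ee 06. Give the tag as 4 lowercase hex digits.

6084

Key "4p" = 34 70 is 2 bytes ≤ B = 6; zero-pad to 6 bytes: K' = 34 70 00 00 00 00.
K' ⊕ ipad = 02 46 36 36 36 36.  K' ⊕ opad = 68 2c 5c 5c 5c 5c.
Inner input = (K'⊕ipad) ∥ m = 02 46 36 36 36 36 ∥ cc ee 06.
Inner hash: even-index sum = 320 mod 256 = 64; odd-index sum = 416 mod 256 = 160 → 40 a0.
Outer input = (K'⊕opad) ∥ inner = 68 2c 5c 5c 5c 5c ∥ 40 a0.
Outer hash (tag): even-index sum = 352 mod 256 = 96; odd-index sum = 388 mod 256 = 132 → 60 84.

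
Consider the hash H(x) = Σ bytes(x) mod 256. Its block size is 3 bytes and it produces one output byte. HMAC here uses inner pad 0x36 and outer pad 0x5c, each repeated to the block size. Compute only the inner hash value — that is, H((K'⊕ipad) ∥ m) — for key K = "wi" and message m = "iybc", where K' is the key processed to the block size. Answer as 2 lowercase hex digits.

7d

Key "wi" = 77 69 is 2 bytes ≤ B = 3; zero-pad to 3 bytes: K' = 77 69 00.
K' ⊕ ipad = 41 5f 36.
Inner input = 41 5f 36 ∥ 69 79 62 63.
Inner hash: sum = 65+95+54+105+121+98+99 = 637; mod 256 = 125 → 7d.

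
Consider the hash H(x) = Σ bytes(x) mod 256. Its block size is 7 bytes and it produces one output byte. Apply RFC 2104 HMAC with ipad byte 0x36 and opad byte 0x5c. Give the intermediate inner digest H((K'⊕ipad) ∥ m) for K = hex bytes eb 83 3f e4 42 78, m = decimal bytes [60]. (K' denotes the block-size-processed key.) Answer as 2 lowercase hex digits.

a1

Key hex bytes eb 83 3f e4 42 78 is 6 bytes ≤ B = 7; zero-pad to 7 bytes: K' = eb 83 3f e4 42 78 00.
K' ⊕ ipad = dd b5 09 d2 74 4e 36.
Inner input = dd b5 09 d2 74 4e 36 ∥ 3c.
Inner hash: sum = 221+181+9+210+116+78+54+60 = 929; mod 256 = 161 → a1.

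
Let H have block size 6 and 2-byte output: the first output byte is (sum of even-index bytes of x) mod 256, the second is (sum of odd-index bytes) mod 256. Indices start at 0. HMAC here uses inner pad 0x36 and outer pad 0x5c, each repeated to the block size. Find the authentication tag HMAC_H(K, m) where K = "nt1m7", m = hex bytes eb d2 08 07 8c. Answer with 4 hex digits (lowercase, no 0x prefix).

Key "nt1m7" = 6e 74 31 6d 37 is 5 bytes ≤ B = 6; zero-pad to 6 bytes: K' = 6e 74 31 6d 37 00.
K' ⊕ ipad = 58 42 07 5b 01 36.  K' ⊕ opad = 32 28 6d 31 6b 5c.
Inner input = (K'⊕ipad) ∥ m = 58 42 07 5b 01 36 ∥ eb d2 08 07 8c.
Inner hash: even-index sum = 479 mod 256 = 223; odd-index sum = 428 mod 256 = 172 → df ac.
Outer input = (K'⊕opad) ∥ inner = 32 28 6d 31 6b 5c ∥ df ac.
Outer hash (tag): even-index sum = 489 mod 256 = 233; odd-index sum = 353 mod 256 = 97 → e9 61.

e961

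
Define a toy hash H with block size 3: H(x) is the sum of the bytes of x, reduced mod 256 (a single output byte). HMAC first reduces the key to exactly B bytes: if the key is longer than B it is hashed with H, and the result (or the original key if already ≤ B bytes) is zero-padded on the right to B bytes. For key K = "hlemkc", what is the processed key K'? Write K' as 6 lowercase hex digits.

740000

|K| = 6 > B = 3, so first hash the key.
H(K): sum = 104+108+101+109+107+99 = 628; mod 256 = 116 → 74.
Zero-pad H(K) = 74 to 3 bytes: K' = 74 00 00.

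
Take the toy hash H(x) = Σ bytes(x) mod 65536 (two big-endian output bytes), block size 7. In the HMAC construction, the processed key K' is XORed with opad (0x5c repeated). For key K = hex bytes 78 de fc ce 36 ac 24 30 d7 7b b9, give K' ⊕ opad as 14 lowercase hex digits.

Key hex bytes 78 de fc ce 36 ac 24 30 d7 7b b9 is 11 bytes > B = 7, so hash it first: H(key) = 06 61, then zero-pad to 7 bytes: K' = 06 61 00 00 00 00 00.
XOR each byte with 0x5c: 06⊕5c=5a, 61⊕5c=3d, 00⊕5c=5c, 00⊕5c=5c, 00⊕5c=5c, 00⊕5c=5c, 00⊕5c=5c.

5a3d5c5c5c5c5c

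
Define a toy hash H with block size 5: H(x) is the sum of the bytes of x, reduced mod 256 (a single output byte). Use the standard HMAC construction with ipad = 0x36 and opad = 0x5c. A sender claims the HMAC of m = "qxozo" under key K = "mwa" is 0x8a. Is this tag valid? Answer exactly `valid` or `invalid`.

Key "mwa" = 6d 77 61 is 3 bytes ≤ B = 5; zero-pad to 5 bytes: K' = 6d 77 61 00 00.
K' ⊕ ipad = 5b 41 57 36 36; K' ⊕ opad = 31 2b 3d 5c 5c.
Inner hash: sum = 91+65+87+54+54+113+120+111+122+111 = 928; mod 256 = 160 → a0.
Outer hash (recomputed tag): sum = 49+43+61+92+92+160 = 497; mod 256 = 241 → f1.
Recomputed tag = f1; claimed = 8a → mismatch.

invalid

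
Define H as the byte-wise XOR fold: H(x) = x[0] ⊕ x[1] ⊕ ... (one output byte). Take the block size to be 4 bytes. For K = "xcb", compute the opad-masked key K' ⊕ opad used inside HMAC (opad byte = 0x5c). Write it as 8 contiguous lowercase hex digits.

243f3e5c

Key "xcb" = 78 63 62 is 3 bytes ≤ B = 4; zero-pad to 4 bytes: K' = 78 63 62 00.
XOR each byte with 0x5c: 78⊕5c=24, 63⊕5c=3f, 62⊕5c=3e, 00⊕5c=5c.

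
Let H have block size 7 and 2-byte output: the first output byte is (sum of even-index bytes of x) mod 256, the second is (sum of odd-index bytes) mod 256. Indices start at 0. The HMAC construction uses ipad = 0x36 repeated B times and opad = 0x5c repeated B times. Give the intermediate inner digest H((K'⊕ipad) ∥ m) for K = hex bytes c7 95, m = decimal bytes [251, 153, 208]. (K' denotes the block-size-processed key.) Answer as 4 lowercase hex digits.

2cda

Key hex bytes c7 95 is 2 bytes ≤ B = 7; zero-pad to 7 bytes: K' = c7 95 00 00 00 00 00.
K' ⊕ ipad = f1 a3 36 36 36 36 36.
Inner input = f1 a3 36 36 36 36 36 ∥ fb 99 d0.
Inner hash: even-index sum = 556 mod 256 = 44; odd-index sum = 730 mod 256 = 218 → 2c da.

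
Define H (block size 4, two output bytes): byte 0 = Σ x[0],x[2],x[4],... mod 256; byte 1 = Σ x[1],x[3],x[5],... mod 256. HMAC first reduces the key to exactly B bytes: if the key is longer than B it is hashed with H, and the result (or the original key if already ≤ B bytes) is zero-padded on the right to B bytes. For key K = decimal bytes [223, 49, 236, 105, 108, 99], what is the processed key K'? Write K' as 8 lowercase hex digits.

|K| = 6 > B = 4, so first hash the key.
H(K): even-index sum = 567 mod 256 = 55; odd-index sum = 253 mod 256 = 253 → 37 fd.
Zero-pad H(K) = 37 fd to 4 bytes: K' = 37 fd 00 00.

37fd0000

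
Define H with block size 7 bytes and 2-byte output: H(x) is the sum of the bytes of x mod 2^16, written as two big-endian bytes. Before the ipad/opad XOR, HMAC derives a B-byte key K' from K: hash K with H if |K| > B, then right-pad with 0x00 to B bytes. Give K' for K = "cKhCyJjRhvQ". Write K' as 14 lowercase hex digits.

|K| = 11 > B = 7, so first hash the key.
H(K): sum = 99+75+104+67+121+74+106+82+104+118+81 = 1031 → 04 07.
Zero-pad H(K) = 04 07 to 7 bytes: K' = 04 07 00 00 00 00 00.

04070000000000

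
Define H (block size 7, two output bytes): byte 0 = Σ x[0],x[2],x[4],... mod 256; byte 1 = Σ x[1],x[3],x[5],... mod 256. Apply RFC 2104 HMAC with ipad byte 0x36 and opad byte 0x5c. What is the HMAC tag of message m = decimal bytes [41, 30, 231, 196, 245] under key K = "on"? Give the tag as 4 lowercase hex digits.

10c7

Key "on" = 6f 6e is 2 bytes ≤ B = 7; zero-pad to 7 bytes: K' = 6f 6e 00 00 00 00 00.
K' ⊕ ipad = 59 58 36 36 36 36 36.  K' ⊕ opad = 33 32 5c 5c 5c 5c 5c.
Inner input = (K'⊕ipad) ∥ m = 59 58 36 36 36 36 36 ∥ 29 1e e7 c4 f5.
Inner hash: even-index sum = 477 mod 256 = 221; odd-index sum = 713 mod 256 = 201 → dd c9.
Outer input = (K'⊕opad) ∥ inner = 33 32 5c 5c 5c 5c 5c ∥ dd c9.
Outer hash (tag): even-index sum = 528 mod 256 = 16; odd-index sum = 455 mod 256 = 199 → 10 c7.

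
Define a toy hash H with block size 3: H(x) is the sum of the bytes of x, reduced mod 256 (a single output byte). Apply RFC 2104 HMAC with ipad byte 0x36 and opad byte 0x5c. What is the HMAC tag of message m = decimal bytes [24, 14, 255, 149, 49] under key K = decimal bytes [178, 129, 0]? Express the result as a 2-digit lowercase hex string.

83

Key decimal bytes [178, 129, 0] = b2 81 00 is exactly B = 3 bytes: K' = b2 81 00.
K' ⊕ ipad = 84 b7 36.  K' ⊕ opad = ee dd 5c.
Inner input = (K'⊕ipad) ∥ m = 84 b7 36 ∥ 18 0e ff 95 31.
Inner hash: sum = 132+183+54+24+14+255+149+49 = 860; mod 256 = 92 → 5c.
Outer input = (K'⊕opad) ∥ inner = ee dd 5c ∥ 5c.
Outer hash (tag): sum = 238+221+92+92 = 643; mod 256 = 131 → 83.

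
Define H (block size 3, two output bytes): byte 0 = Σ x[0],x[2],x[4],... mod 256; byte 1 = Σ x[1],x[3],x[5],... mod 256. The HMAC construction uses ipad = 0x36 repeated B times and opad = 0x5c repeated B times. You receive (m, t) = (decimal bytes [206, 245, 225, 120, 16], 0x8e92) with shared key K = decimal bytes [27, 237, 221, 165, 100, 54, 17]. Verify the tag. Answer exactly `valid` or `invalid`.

invalid

Key decimal bytes [27, 237, 221, 165, 100, 54, 17] = 1b ed dd a5 64 36 11 is 7 bytes > B = 3, so hash it first: H(key) = 6d c8, then zero-pad to 3 bytes: K' = 6d c8 00.
K' ⊕ ipad = 5b fe 36; K' ⊕ opad = 31 94 5c.
Inner hash: even-index sum = 510 mod 256 = 254; odd-index sum = 701 mod 256 = 189 → fe bd.
Outer hash (recomputed tag): even-index sum = 330 mod 256 = 74; odd-index sum = 402 mod 256 = 146 → 4a 92.
Recomputed tag = 4a92; claimed = 8e92 → mismatch.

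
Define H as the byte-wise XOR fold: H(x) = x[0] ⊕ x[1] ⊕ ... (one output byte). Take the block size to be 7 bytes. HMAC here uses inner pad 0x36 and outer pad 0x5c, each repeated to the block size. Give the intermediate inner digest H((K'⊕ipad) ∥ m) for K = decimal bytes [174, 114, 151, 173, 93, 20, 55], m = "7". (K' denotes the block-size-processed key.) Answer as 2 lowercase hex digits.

Key decimal bytes [174, 114, 151, 173, 93, 20, 55] = ae 72 97 ad 5d 14 37 is exactly B = 7 bytes: K' = ae 72 97 ad 5d 14 37.
K' ⊕ ipad = 98 44 a1 9b 6b 22 01.
Inner input = 98 44 a1 9b 6b 22 01 ∥ 37.
Inner hash: XOR 98⊕44⊕a1⊕9b⊕6b⊕22⊕01⊕37 = 99.

99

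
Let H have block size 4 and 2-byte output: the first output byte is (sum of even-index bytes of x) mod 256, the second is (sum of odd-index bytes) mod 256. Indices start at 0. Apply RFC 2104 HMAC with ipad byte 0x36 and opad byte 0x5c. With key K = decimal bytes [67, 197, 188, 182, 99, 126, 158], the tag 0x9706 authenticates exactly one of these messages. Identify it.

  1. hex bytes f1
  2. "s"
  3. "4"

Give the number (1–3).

2

Key decimal bytes [67, 197, 188, 182, 99, 126, 158] = 43 c5 bc b6 63 7e 9e is 7 bytes > B = 4, so hash it first: H(key) = 00 f9, then zero-pad to 4 bytes: K' = 00 f9 00 00.
K' ⊕ ipad = 36 cf 36 36; K' ⊕ opad = 5c a5 5c 5c.
m1: inner = H(36 cf 36 36 f1) = 5d 05; tag = H(5c a5 5c 5c 5d 05) = 1506
m2: inner = H(36 cf 36 36 73) = df 05; tag = H(5c a5 5c 5c df 05) = 9706 ← matches
m3: inner = H(36 cf 36 36 34) = a0 05; tag = H(5c a5 5c 5c a0 05) = 5806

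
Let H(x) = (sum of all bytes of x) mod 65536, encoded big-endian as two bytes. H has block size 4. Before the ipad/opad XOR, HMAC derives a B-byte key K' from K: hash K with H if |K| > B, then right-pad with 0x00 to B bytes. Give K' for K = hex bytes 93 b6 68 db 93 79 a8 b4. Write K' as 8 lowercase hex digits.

04f40000

|K| = 8 > B = 4, so first hash the key.
H(K): sum = 147+182+104+219+147+121+168+180 = 1268 → 04 f4.
Zero-pad H(K) = 04 f4 to 4 bytes: K' = 04 f4 00 00.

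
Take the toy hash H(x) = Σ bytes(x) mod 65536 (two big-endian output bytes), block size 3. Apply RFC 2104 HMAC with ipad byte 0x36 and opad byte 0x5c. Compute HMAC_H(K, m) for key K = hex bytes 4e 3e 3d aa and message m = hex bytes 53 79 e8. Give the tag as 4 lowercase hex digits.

0150

Key hex bytes 4e 3e 3d aa is 4 bytes > B = 3, so hash it first: H(key) = 01 73, then zero-pad to 3 bytes: K' = 01 73 00.
K' ⊕ ipad = 37 45 36.  K' ⊕ opad = 5d 2f 5c.
Inner input = (K'⊕ipad) ∥ m = 37 45 36 ∥ 53 79 e8.
Inner hash: sum = 55+69+54+83+121+232 = 614 → 02 66.
Outer input = (K'⊕opad) ∥ inner = 5d 2f 5c ∥ 02 66.
Outer hash (tag): sum = 93+47+92+2+102 = 336 → 01 50.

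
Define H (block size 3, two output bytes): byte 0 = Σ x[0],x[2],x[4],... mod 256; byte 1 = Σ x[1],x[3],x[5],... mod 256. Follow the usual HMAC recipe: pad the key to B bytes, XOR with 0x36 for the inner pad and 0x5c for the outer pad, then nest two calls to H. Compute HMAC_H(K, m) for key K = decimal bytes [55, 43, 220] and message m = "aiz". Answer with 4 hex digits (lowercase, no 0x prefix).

e3cb

Key decimal bytes [55, 43, 220] = 37 2b dc is exactly B = 3 bytes: K' = 37 2b dc.
K' ⊕ ipad = 01 1d ea.  K' ⊕ opad = 6b 77 80.
Inner input = (K'⊕ipad) ∥ m = 01 1d ea ∥ 61 69 7a.
Inner hash: even-index sum = 340 mod 256 = 84; odd-index sum = 248 mod 256 = 248 → 54 f8.
Outer input = (K'⊕opad) ∥ inner = 6b 77 80 ∥ 54 f8.
Outer hash (tag): even-index sum = 483 mod 256 = 227; odd-index sum = 203 mod 256 = 203 → e3 cb.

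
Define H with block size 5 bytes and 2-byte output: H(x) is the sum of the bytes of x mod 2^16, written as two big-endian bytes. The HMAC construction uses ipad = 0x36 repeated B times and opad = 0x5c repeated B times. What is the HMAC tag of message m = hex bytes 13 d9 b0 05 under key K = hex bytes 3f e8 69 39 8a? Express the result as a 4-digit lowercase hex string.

Key hex bytes 3f e8 69 39 8a is exactly B = 5 bytes: K' = 3f e8 69 39 8a.
K' ⊕ ipad = 09 de 5f 0f bc.  K' ⊕ opad = 63 b4 35 65 d6.
Inner input = (K'⊕ipad) ∥ m = 09 de 5f 0f bc ∥ 13 d9 b0 05.
Inner hash: sum = 9+222+95+15+188+19+217+176+5 = 946 → 03 b2.
Outer input = (K'⊕opad) ∥ inner = 63 b4 35 65 d6 ∥ 03 b2.
Outer hash (tag): sum = 99+180+53+101+214+3+178 = 828 → 03 3c.

033c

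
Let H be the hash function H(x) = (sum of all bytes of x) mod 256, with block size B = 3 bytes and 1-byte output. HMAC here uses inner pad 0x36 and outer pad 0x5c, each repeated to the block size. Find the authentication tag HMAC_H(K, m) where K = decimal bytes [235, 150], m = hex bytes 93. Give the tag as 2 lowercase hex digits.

Key decimal bytes [235, 150] = eb 96 is 2 bytes ≤ B = 3; zero-pad to 3 bytes: K' = eb 96 00.
K' ⊕ ipad = dd a0 36.  K' ⊕ opad = b7 ca 5c.
Inner input = (K'⊕ipad) ∥ m = dd a0 36 ∥ 93.
Inner hash: sum = 221+160+54+147 = 582; mod 256 = 70 → 46.
Outer input = (K'⊕opad) ∥ inner = b7 ca 5c ∥ 46.
Outer hash (tag): sum = 183+202+92+70 = 547; mod 256 = 35 → 23.

23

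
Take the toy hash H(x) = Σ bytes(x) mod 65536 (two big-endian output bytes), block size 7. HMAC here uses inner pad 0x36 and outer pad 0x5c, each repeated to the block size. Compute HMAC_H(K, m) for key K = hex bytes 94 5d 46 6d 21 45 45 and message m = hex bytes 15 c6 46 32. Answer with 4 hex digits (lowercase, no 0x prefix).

01ef

Key hex bytes 94 5d 46 6d 21 45 45 is exactly B = 7 bytes: K' = 94 5d 46 6d 21 45 45.
K' ⊕ ipad = a2 6b 70 5b 17 73 73.  K' ⊕ opad = c8 01 1a 31 7d 19 19.
Inner input = (K'⊕ipad) ∥ m = a2 6b 70 5b 17 73 73 ∥ 15 c6 46 32.
Inner hash: sum = 162+107+112+91+23+115+115+21+198+70+50 = 1064 → 04 28.
Outer input = (K'⊕opad) ∥ inner = c8 01 1a 31 7d 19 19 ∥ 04 28.
Outer hash (tag): sum = 200+1+26+49+125+25+25+4+40 = 495 → 01 ef.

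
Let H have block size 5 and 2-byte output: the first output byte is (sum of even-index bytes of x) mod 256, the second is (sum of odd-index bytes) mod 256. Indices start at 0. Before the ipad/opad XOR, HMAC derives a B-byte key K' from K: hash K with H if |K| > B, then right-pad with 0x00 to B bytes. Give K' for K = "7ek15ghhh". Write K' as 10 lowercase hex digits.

|K| = 9 > B = 5, so first hash the key.
H(K): even-index sum = 423 mod 256 = 167; odd-index sum = 357 mod 256 = 101 → a7 65.
Zero-pad H(K) = a7 65 to 5 bytes: K' = a7 65 00 00 00.

a765000000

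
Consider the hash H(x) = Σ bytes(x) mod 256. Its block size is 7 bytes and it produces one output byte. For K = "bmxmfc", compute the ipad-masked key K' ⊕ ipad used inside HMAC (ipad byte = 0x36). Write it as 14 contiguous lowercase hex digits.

Key "bmxmfc" = 62 6d 78 6d 66 63 is 6 bytes ≤ B = 7; zero-pad to 7 bytes: K' = 62 6d 78 6d 66 63 00.
XOR each byte with 0x36: 62⊕36=54, 6d⊕36=5b, 78⊕36=4e, 6d⊕36=5b, 66⊕36=50, 63⊕36=55, 00⊕36=36.

545b4e5b505536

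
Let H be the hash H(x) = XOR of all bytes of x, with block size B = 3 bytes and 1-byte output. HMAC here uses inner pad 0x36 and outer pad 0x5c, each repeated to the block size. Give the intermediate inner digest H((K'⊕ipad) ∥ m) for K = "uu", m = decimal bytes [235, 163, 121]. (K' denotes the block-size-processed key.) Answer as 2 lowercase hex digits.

07

Key "uu" = 75 75 is 2 bytes ≤ B = 3; zero-pad to 3 bytes: K' = 75 75 00.
K' ⊕ ipad = 43 43 36.
Inner input = 43 43 36 ∥ eb a3 79.
Inner hash: XOR 43⊕43⊕36⊕eb⊕a3⊕79 = 07.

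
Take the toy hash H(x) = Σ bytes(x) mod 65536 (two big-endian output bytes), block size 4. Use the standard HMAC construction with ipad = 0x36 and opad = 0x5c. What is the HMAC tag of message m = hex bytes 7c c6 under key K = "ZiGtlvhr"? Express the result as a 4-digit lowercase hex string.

Key "ZiGtlvhr" = 5a 69 47 74 6c 76 68 72 is 8 bytes > B = 4, so hash it first: H(key) = 03 3a, then zero-pad to 4 bytes: K' = 03 3a 00 00.
K' ⊕ ipad = 35 0c 36 36.  K' ⊕ opad = 5f 66 5c 5c.
Inner input = (K'⊕ipad) ∥ m = 35 0c 36 36 ∥ 7c c6.
Inner hash: sum = 53+12+54+54+124+198 = 495 → 01 ef.
Outer input = (K'⊕opad) ∥ inner = 5f 66 5c 5c ∥ 01 ef.
Outer hash (tag): sum = 95+102+92+92+1+239 = 621 → 02 6d.

026d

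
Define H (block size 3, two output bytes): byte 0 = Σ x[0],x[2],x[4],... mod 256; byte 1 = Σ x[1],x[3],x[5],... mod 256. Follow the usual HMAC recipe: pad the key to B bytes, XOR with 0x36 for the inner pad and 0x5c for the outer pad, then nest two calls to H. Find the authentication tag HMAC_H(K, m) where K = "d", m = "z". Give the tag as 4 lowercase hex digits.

44e4

Key "d" = 64 is 1 byte ≤ B = 3; zero-pad to 3 bytes: K' = 64 00 00.
K' ⊕ ipad = 52 36 36.  K' ⊕ opad = 38 5c 5c.
Inner input = (K'⊕ipad) ∥ m = 52 36 36 ∥ 7a.
Inner hash: even-index sum = 136 mod 256 = 136; odd-index sum = 176 mod 256 = 176 → 88 b0.
Outer input = (K'⊕opad) ∥ inner = 38 5c 5c ∥ 88 b0.
Outer hash (tag): even-index sum = 324 mod 256 = 68; odd-index sum = 228 mod 256 = 228 → 44 e4.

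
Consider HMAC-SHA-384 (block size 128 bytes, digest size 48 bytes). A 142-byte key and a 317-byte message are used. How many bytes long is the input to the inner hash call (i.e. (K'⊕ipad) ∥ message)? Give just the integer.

Key is 142 > 128 bytes, so it is hashed to 48 bytes then zero-padded to 128: |K'| = 128.
Inner input = (K'⊕ipad) ∥ m → 128 + 317 = 445 bytes.

445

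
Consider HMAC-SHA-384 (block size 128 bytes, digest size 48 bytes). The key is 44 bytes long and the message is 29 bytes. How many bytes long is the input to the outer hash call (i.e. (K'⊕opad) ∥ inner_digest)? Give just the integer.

176

Key is 44 ≤ 128 bytes, zero-padded: |K'| = 128.
Outer input = (K'⊕opad) ∥ H(inner) → 128 + 48 = 176 bytes.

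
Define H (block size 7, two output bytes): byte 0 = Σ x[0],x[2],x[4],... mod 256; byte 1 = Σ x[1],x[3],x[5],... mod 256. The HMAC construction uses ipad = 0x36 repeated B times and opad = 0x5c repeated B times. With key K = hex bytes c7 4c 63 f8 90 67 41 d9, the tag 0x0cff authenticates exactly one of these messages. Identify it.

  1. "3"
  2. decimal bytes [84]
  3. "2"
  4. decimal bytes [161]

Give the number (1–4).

1

Key hex bytes c7 4c 63 f8 90 67 41 d9 is 8 bytes > B = 7, so hash it first: H(key) = fb 84, then zero-pad to 7 bytes: K' = fb 84 00 00 00 00 00.
K' ⊕ ipad = cd b2 36 36 36 36 36; K' ⊕ opad = a7 d8 5c 5c 5c 5c 5c.
m1: inner = H(cd b2 36 36 36 36 36 33) = 6f 51; tag = H(a7 d8 5c 5c 5c 5c 5c 6f 51) = 0cff ← matches
m2: inner = H(cd b2 36 36 36 36 36 54) = 6f 72; tag = H(a7 d8 5c 5c 5c 5c 5c 6f 72) = 2dff
m3: inner = H(cd b2 36 36 36 36 36 32) = 6f 50; tag = H(a7 d8 5c 5c 5c 5c 5c 6f 50) = 0bff
m4: inner = H(cd b2 36 36 36 36 36 a1) = 6f bf; tag = H(a7 d8 5c 5c 5c 5c 5c 6f bf) = 7aff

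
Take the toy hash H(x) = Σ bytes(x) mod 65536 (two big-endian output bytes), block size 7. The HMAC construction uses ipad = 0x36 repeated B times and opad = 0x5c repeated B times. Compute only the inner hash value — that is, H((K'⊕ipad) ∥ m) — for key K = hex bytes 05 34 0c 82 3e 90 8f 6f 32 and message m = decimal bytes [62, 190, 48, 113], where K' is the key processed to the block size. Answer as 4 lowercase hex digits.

Key hex bytes 05 34 0c 82 3e 90 8f 6f 32 is 9 bytes > B = 7, so hash it first: H(key) = 02 c5, then zero-pad to 7 bytes: K' = 02 c5 00 00 00 00 00.
K' ⊕ ipad = 34 f3 36 36 36 36 36.
Inner input = 34 f3 36 36 36 36 36 ∥ 3e be 30 71.
Inner hash: sum = 52+243+54+54+54+54+54+62+190+48+113 = 978 → 03 d2.

03d2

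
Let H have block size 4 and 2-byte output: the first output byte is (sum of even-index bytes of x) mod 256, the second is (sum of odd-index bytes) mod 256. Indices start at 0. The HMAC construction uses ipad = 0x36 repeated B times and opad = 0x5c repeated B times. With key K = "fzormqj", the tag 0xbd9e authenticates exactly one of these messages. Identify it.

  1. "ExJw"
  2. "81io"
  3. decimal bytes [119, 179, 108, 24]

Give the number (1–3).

2

Key "fzormqj" = 66 7a 6f 72 6d 71 6a is 7 bytes > B = 4, so hash it first: H(key) = ac 5d, then zero-pad to 4 bytes: K' = ac 5d 00 00.
K' ⊕ ipad = 9a 6b 36 36; K' ⊕ opad = f0 01 5c 5c.
m1: inner = H(9a 6b 36 36 45 78 4a 77) = 5f 90; tag = H(f0 01 5c 5c 5f 90) = abed
m2: inner = H(9a 6b 36 36 38 31 69 6f) = 71 41; tag = H(f0 01 5c 5c 71 41) = bd9e ← matches
m3: inner = H(9a 6b 36 36 77 b3 6c 18) = b3 6c; tag = H(f0 01 5c 5c b3 6c) = ffc9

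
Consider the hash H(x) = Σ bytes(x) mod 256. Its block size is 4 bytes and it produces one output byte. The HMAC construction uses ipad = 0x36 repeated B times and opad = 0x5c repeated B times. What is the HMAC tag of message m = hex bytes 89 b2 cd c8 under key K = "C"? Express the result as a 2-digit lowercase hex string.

Key "C" = 43 is 1 byte ≤ B = 4; zero-pad to 4 bytes: K' = 43 00 00 00.
K' ⊕ ipad = 75 36 36 36.  K' ⊕ opad = 1f 5c 5c 5c.
Inner input = (K'⊕ipad) ∥ m = 75 36 36 36 ∥ 89 b2 cd c8.
Inner hash: sum = 117+54+54+54+137+178+205+200 = 999; mod 256 = 231 → e7.
Outer input = (K'⊕opad) ∥ inner = 1f 5c 5c 5c ∥ e7.
Outer hash (tag): sum = 31+92+92+92+231 = 538; mod 256 = 26 → 1a.

1a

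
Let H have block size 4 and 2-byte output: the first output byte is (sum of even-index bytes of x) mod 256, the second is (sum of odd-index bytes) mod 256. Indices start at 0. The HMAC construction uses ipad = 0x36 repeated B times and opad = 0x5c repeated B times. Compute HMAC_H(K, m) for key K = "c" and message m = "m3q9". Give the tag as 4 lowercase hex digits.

Key "c" = 63 is 1 byte ≤ B = 4; zero-pad to 4 bytes: K' = 63 00 00 00.
K' ⊕ ipad = 55 36 36 36.  K' ⊕ opad = 3f 5c 5c 5c.
Inner input = (K'⊕ipad) ∥ m = 55 36 36 36 ∥ 6d 33 71 39.
Inner hash: even-index sum = 361 mod 256 = 105; odd-index sum = 216 mod 256 = 216 → 69 d8.
Outer input = (K'⊕opad) ∥ inner = 3f 5c 5c 5c ∥ 69 d8.
Outer hash (tag): even-index sum = 260 mod 256 = 4; odd-index sum = 400 mod 256 = 144 → 04 90.

0490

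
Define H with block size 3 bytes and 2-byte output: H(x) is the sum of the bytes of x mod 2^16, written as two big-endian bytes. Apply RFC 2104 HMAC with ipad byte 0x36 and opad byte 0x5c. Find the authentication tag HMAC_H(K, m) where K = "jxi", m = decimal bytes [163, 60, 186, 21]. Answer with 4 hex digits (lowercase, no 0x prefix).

0148

Key "jxi" = 6a 78 69 is exactly B = 3 bytes: K' = 6a 78 69.
K' ⊕ ipad = 5c 4e 5f.  K' ⊕ opad = 36 24 35.
Inner input = (K'⊕ipad) ∥ m = 5c 4e 5f ∥ a3 3c ba 15.
Inner hash: sum = 92+78+95+163+60+186+21 = 695 → 02 b7.
Outer input = (K'⊕opad) ∥ inner = 36 24 35 ∥ 02 b7.
Outer hash (tag): sum = 54+36+53+2+183 = 328 → 01 48.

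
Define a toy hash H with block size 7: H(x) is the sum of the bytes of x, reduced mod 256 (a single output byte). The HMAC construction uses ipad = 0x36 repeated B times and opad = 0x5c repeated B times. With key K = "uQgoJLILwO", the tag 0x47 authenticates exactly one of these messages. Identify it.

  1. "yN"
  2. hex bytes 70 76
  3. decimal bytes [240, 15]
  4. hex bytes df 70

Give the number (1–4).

4

Key "uQgoJLILwO" = 75 51 67 6f 4a 4c 49 4c 77 4f is 10 bytes > B = 7, so hash it first: H(key) = 8d, then zero-pad to 7 bytes: K' = 8d 00 00 00 00 00 00.
K' ⊕ ipad = bb 36 36 36 36 36 36; K' ⊕ opad = d1 5c 5c 5c 5c 5c 5c.
m1: inner = H(bb 36 36 36 36 36 36 79 4e) = c6; tag = H(d1 5c 5c 5c 5c 5c 5c c6) = bf
m2: inner = H(bb 36 36 36 36 36 36 70 76) = e5; tag = H(d1 5c 5c 5c 5c 5c 5c e5) = de
m3: inner = H(bb 36 36 36 36 36 36 f0 0f) = fe; tag = H(d1 5c 5c 5c 5c 5c 5c fe) = f7
m4: inner = H(bb 36 36 36 36 36 36 df 70) = 4e; tag = H(d1 5c 5c 5c 5c 5c 5c 4e) = 47 ← matches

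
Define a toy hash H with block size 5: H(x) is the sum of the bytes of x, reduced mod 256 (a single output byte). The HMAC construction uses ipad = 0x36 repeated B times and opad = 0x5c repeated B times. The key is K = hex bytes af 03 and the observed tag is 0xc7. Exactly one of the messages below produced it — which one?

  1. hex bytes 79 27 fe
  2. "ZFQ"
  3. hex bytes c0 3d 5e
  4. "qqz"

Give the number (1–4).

2

Key hex bytes af 03 is 2 bytes ≤ B = 5; zero-pad to 5 bytes: K' = af 03 00 00 00.
K' ⊕ ipad = 99 35 36 36 36; K' ⊕ opad = f3 5f 5c 5c 5c.
m1: inner = H(99 35 36 36 36 79 27 fe) = 0e; tag = H(f3 5f 5c 5c 5c 0e) = 74
m2: inner = H(99 35 36 36 36 5a 46 51) = 61; tag = H(f3 5f 5c 5c 5c 61) = c7 ← matches
m3: inner = H(99 35 36 36 36 c0 3d 5e) = cb; tag = H(f3 5f 5c 5c 5c cb) = 31
m4: inner = H(99 35 36 36 36 71 71 7a) = cc; tag = H(f3 5f 5c 5c 5c cc) = 32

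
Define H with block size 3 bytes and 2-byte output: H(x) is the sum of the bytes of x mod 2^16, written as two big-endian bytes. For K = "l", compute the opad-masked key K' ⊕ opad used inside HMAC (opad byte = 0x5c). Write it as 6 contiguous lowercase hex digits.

Key "l" = 6c is 1 byte ≤ B = 3; zero-pad to 3 bytes: K' = 6c 00 00.
XOR each byte with 0x5c: 6c⊕5c=30, 00⊕5c=5c, 00⊕5c=5c.

305c5c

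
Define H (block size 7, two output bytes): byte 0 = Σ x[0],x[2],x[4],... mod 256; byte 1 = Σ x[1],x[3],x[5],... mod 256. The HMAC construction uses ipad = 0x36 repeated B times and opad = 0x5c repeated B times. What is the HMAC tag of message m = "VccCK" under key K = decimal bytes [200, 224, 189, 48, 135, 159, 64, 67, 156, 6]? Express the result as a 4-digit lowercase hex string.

Key decimal bytes [200, 224, 189, 48, 135, 159, 64, 67, 156, 6] = c8 e0 bd 30 87 9f 40 43 9c 06 is 10 bytes > B = 7, so hash it first: H(key) = e8 f8, then zero-pad to 7 bytes: K' = e8 f8 00 00 00 00 00.
K' ⊕ ipad = de ce 36 36 36 36 36.  K' ⊕ opad = b4 a4 5c 5c 5c 5c 5c.
Inner input = (K'⊕ipad) ∥ m = de ce 36 36 36 36 36 ∥ 56 63 63 43 4b.
Inner hash: even-index sum = 550 mod 256 = 38; odd-index sum = 574 mod 256 = 62 → 26 3e.
Outer input = (K'⊕opad) ∥ inner = b4 a4 5c 5c 5c 5c 5c ∥ 26 3e.
Outer hash (tag): even-index sum = 518 mod 256 = 6; odd-index sum = 386 mod 256 = 130 → 06 82.

0682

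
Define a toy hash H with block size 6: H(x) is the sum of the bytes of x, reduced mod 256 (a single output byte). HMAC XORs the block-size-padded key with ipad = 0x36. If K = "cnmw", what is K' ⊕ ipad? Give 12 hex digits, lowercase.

Key "cnmw" = 63 6e 6d 77 is 4 bytes ≤ B = 6; zero-pad to 6 bytes: K' = 63 6e 6d 77 00 00.
XOR each byte with 0x36: 63⊕36=55, 6e⊕36=58, 6d⊕36=5b, 77⊕36=41, 00⊕36=36, 00⊕36=36.

55585b413636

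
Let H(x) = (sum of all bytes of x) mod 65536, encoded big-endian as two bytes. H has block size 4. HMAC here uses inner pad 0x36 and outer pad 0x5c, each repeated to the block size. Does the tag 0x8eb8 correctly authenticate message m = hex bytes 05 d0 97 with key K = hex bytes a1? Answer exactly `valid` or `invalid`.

Key hex bytes a1 is 1 byte ≤ B = 4; zero-pad to 4 bytes: K' = a1 00 00 00.
K' ⊕ ipad = 97 36 36 36; K' ⊕ opad = fd 5c 5c 5c.
Inner hash: sum = 151+54+54+54+5+208+151 = 677 → 02 a5.
Outer hash (recomputed tag): sum = 253+92+92+92+2+165 = 696 → 02 b8.
Recomputed tag = 02b8; claimed = 8eb8 → mismatch.

invalid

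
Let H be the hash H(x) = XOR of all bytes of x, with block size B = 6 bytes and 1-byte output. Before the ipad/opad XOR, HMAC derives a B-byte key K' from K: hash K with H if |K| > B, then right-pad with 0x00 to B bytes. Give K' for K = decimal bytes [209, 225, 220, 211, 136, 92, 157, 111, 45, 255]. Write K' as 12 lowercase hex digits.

cb0000000000

|K| = 10 > B = 6, so first hash the key.
H(K): XOR d1⊕e1⊕dc⊕d3⊕88⊕5c⊕9d⊕6f⊕2d⊕ff = cb.
Zero-pad H(K) = cb to 6 bytes: K' = cb 00 00 00 00 00.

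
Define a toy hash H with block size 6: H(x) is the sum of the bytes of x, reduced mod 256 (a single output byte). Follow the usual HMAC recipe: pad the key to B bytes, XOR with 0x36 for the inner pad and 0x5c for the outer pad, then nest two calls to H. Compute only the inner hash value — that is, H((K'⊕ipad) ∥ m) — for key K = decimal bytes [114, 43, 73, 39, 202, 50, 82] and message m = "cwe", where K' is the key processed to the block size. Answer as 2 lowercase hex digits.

ba

Key decimal bytes [114, 43, 73, 39, 202, 50, 82] = 72 2b 49 27 ca 32 52 is 7 bytes > B = 6, so hash it first: H(key) = 5b, then zero-pad to 6 bytes: K' = 5b 00 00 00 00 00.
K' ⊕ ipad = 6d 36 36 36 36 36.
Inner input = 6d 36 36 36 36 36 ∥ 63 77 65.
Inner hash: sum = 109+54+54+54+54+54+99+119+101 = 698; mod 256 = 186 → ba.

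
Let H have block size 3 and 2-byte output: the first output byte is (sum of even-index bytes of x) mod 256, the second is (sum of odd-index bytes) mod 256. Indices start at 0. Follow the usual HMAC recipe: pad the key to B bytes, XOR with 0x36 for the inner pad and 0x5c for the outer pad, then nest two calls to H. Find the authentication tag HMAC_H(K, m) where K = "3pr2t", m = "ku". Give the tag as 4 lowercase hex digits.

Key "3pr2t" = 33 70 72 32 74 is 5 bytes > B = 3, so hash it first: H(key) = 19 a2, then zero-pad to 3 bytes: K' = 19 a2 00.
K' ⊕ ipad = 2f 94 36.  K' ⊕ opad = 45 fe 5c.
Inner input = (K'⊕ipad) ∥ m = 2f 94 36 ∥ 6b 75.
Inner hash: even-index sum = 218 mod 256 = 218; odd-index sum = 255 mod 256 = 255 → da ff.
Outer input = (K'⊕opad) ∥ inner = 45 fe 5c ∥ da ff.
Outer hash (tag): even-index sum = 416 mod 256 = 160; odd-index sum = 472 mod 256 = 216 → a0 d8.

a0d8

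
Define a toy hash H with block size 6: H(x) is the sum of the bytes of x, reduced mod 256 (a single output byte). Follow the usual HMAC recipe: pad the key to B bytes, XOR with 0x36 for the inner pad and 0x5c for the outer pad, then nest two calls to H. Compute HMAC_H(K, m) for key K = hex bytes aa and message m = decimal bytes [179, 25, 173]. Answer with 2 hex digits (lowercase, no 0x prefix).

e5

Key hex bytes aa is 1 byte ≤ B = 6; zero-pad to 6 bytes: K' = aa 00 00 00 00 00.
K' ⊕ ipad = 9c 36 36 36 36 36.  K' ⊕ opad = f6 5c 5c 5c 5c 5c.
Inner input = (K'⊕ipad) ∥ m = 9c 36 36 36 36 36 ∥ b3 19 ad.
Inner hash: sum = 156+54+54+54+54+54+179+25+173 = 803; mod 256 = 35 → 23.
Outer input = (K'⊕opad) ∥ inner = f6 5c 5c 5c 5c 5c ∥ 23.
Outer hash (tag): sum = 246+92+92+92+92+92+35 = 741; mod 256 = 229 → e5.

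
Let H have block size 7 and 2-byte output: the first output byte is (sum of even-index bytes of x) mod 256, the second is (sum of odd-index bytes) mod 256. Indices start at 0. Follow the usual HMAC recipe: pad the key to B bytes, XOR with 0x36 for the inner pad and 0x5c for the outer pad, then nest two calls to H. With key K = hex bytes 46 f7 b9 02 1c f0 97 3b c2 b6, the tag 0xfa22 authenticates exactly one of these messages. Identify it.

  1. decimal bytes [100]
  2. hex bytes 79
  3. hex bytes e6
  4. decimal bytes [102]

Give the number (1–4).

4

Key hex bytes 46 f7 b9 02 1c f0 97 3b c2 b6 is 10 bytes > B = 7, so hash it first: H(key) = 74 da, then zero-pad to 7 bytes: K' = 74 da 00 00 00 00 00.
K' ⊕ ipad = 42 ec 36 36 36 36 36; K' ⊕ opad = 28 86 5c 5c 5c 5c 5c.
m1: inner = H(42 ec 36 36 36 36 36 64) = e4 bc; tag = H(28 86 5c 5c 5c 5c 5c e4 bc) = f822
m2: inner = H(42 ec 36 36 36 36 36 79) = e4 d1; tag = H(28 86 5c 5c 5c 5c 5c e4 d1) = 0d22
m3: inner = H(42 ec 36 36 36 36 36 e6) = e4 3e; tag = H(28 86 5c 5c 5c 5c 5c e4 3e) = 7a22
m4: inner = H(42 ec 36 36 36 36 36 66) = e4 be; tag = H(28 86 5c 5c 5c 5c 5c e4 be) = fa22 ← matches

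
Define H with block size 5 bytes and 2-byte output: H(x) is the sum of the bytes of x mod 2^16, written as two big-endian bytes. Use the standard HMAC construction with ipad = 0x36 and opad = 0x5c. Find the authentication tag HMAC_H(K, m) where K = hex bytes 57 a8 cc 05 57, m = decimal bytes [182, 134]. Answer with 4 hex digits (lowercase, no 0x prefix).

Key hex bytes 57 a8 cc 05 57 is exactly B = 5 bytes: K' = 57 a8 cc 05 57.
K' ⊕ ipad = 61 9e fa 33 61.  K' ⊕ opad = 0b f4 90 59 0b.
Inner input = (K'⊕ipad) ∥ m = 61 9e fa 33 61 ∥ b6 86.
Inner hash: sum = 97+158+250+51+97+182+134 = 969 → 03 c9.
Outer input = (K'⊕opad) ∥ inner = 0b f4 90 59 0b ∥ 03 c9.
Outer hash (tag): sum = 11+244+144+89+11+3+201 = 703 → 02 bf.

02bf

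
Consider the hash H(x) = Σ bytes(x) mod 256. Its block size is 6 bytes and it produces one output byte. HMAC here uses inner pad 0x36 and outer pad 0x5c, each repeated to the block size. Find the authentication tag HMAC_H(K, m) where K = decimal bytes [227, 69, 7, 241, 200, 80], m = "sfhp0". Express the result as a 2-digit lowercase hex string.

Key decimal bytes [227, 69, 7, 241, 200, 80] = e3 45 07 f1 c8 50 is exactly B = 6 bytes: K' = e3 45 07 f1 c8 50.
K' ⊕ ipad = d5 73 31 c7 fe 66.  K' ⊕ opad = bf 19 5b ad 94 0c.
Inner input = (K'⊕ipad) ∥ m = d5 73 31 c7 fe 66 ∥ 73 66 68 70 30.
Inner hash: sum = 213+115+49+199+254+102+115+102+104+112+48 = 1413; mod 256 = 133 → 85.
Outer input = (K'⊕opad) ∥ inner = bf 19 5b ad 94 0c ∥ 85.
Outer hash (tag): sum = 191+25+91+173+148+12+133 = 773; mod 256 = 5 → 05.

05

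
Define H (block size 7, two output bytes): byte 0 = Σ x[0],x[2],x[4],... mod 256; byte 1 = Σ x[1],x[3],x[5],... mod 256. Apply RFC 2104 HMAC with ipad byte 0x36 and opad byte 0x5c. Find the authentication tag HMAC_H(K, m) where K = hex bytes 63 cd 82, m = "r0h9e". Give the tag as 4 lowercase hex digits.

Key hex bytes 63 cd 82 is 3 bytes ≤ B = 7; zero-pad to 7 bytes: K' = 63 cd 82 00 00 00 00.
K' ⊕ ipad = 55 fb b4 36 36 36 36.  K' ⊕ opad = 3f 91 de 5c 5c 5c 5c.
Inner input = (K'⊕ipad) ∥ m = 55 fb b4 36 36 36 36 ∥ 72 30 68 39 65.
Inner hash: even-index sum = 478 mod 256 = 222; odd-index sum = 678 mod 256 = 166 → de a6.
Outer input = (K'⊕opad) ∥ inner = 3f 91 de 5c 5c 5c 5c ∥ de a6.
Outer hash (tag): even-index sum = 635 mod 256 = 123; odd-index sum = 551 mod 256 = 39 → 7b 27.

7b27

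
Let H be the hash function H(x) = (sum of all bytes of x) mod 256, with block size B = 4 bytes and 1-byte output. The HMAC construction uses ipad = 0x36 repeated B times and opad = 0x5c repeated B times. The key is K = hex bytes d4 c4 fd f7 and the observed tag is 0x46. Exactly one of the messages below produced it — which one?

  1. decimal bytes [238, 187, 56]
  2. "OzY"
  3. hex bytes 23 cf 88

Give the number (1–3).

3

Key hex bytes d4 c4 fd f7 is exactly B = 4 bytes: K' = d4 c4 fd f7.
K' ⊕ ipad = e2 f2 cb c1; K' ⊕ opad = 88 98 a1 ab.
m1: inner = H(e2 f2 cb c1 ee bb 38) = 41; tag = H(88 98 a1 ab 41) = ad
m2: inner = H(e2 f2 cb c1 4f 7a 59) = 82; tag = H(88 98 a1 ab 82) = ee
m3: inner = H(e2 f2 cb c1 23 cf 88) = da; tag = H(88 98 a1 ab da) = 46 ← matches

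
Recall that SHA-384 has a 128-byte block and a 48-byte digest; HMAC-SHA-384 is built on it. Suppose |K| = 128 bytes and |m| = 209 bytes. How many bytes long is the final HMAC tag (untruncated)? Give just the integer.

The tag is one SHA-384 digest: 48 bytes.

48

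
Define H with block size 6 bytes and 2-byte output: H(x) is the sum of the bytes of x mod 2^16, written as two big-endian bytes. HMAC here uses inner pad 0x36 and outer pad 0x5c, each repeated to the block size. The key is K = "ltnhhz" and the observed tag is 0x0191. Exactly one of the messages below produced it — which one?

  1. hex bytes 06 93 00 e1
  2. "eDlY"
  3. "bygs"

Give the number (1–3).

Key "ltnhhz" = 6c 74 6e 68 68 7a is exactly B = 6 bytes: K' = 6c 74 6e 68 68 7a.
K' ⊕ ipad = 5a 42 58 5e 5e 4c; K' ⊕ opad = 30 28 32 34 34 26.
m1: inner = H(5a 42 58 5e 5e 4c 06 93 00 e1) = 03 76; tag = H(30 28 32 34 34 26 03 76) = 0191 ← matches
m2: inner = H(5a 42 58 5e 5e 4c 65 44 6c 59) = 03 6a; tag = H(30 28 32 34 34 26 03 6a) = 0185
m3: inner = H(5a 42 58 5e 5e 4c 62 79 67 73) = 03 b1; tag = H(30 28 32 34 34 26 03 b1) = 01cc

1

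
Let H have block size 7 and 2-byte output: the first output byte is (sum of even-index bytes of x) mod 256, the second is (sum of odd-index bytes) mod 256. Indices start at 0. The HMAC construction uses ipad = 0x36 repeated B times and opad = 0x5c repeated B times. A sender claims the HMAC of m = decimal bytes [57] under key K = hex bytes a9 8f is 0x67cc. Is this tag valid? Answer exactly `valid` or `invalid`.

Key hex bytes a9 8f is 2 bytes ≤ B = 7; zero-pad to 7 bytes: K' = a9 8f 00 00 00 00 00.
K' ⊕ ipad = 9f b9 36 36 36 36 36; K' ⊕ opad = f5 d3 5c 5c 5c 5c 5c.
Inner hash: even-index sum = 321 mod 256 = 65; odd-index sum = 350 mod 256 = 94 → 41 5e.
Outer hash (recomputed tag): even-index sum = 615 mod 256 = 103; odd-index sum = 460 mod 256 = 204 → 67 cc.
Recomputed tag = 67cc; claimed = 67cc → match.

valid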